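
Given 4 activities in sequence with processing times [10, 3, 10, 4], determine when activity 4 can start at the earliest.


Activity 4 starts after activities 1 through 3 complete.
Predecessor durations: [10, 3, 10]
ES = 10 + 3 + 10 = 23

23


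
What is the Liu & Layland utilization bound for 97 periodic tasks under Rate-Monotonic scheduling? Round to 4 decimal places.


Compute 2^(1/97) = 1.0071714397
Subtract 1: 1.0071714397 - 1 = 0.0071714397
Multiply by n: 97 * 0.0071714397 = 0.6956296509
Round to 4 dp: 0.6956

0.6956


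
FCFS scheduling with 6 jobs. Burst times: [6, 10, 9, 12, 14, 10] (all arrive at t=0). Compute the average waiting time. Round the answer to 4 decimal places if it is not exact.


FCFS order (as given): [6, 10, 9, 12, 14, 10]
Waiting times:
  Job 1: wait = 0
  Job 2: wait = 6
  Job 3: wait = 16
  Job 4: wait = 25
  Job 5: wait = 37
  Job 6: wait = 51
Sum of waiting times = 135
Average waiting time = 135/6 = 22.5

22.5


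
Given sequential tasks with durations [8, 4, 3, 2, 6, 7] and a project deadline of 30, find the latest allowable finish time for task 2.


LF(activity 2) = deadline - sum of successor durations
Successors: activities 3 through 6 with durations [3, 2, 6, 7]
Sum of successor durations = 18
LF = 30 - 18 = 12

12


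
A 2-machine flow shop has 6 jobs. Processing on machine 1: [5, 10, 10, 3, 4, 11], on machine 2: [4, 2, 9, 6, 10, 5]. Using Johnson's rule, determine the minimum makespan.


Apply Johnson's rule:
  Group 1 (a <= b): [(4, 3, 6), (5, 4, 10)]
  Group 2 (a > b): [(3, 10, 9), (6, 11, 5), (1, 5, 4), (2, 10, 2)]
Optimal job order: [4, 5, 3, 6, 1, 2]
Schedule:
  Job 4: M1 done at 3, M2 done at 9
  Job 5: M1 done at 7, M2 done at 19
  Job 3: M1 done at 17, M2 done at 28
  Job 6: M1 done at 28, M2 done at 33
  Job 1: M1 done at 33, M2 done at 37
  Job 2: M1 done at 43, M2 done at 45
Makespan = 45

45


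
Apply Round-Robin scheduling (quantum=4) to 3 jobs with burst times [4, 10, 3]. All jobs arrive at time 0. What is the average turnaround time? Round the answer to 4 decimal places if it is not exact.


Time quantum = 4
Execution trace:
  J1 runs 4 units, time = 4
  J2 runs 4 units, time = 8
  J3 runs 3 units, time = 11
  J2 runs 4 units, time = 15
  J2 runs 2 units, time = 17
Finish times: [4, 17, 11]
Average turnaround = 32/3 = 10.6667

10.6667


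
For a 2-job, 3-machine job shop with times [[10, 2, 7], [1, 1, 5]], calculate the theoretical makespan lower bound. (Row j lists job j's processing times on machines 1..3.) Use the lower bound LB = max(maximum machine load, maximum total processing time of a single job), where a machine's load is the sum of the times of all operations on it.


Machine loads:
  Machine 1: 10 + 1 = 11
  Machine 2: 2 + 1 = 3
  Machine 3: 7 + 5 = 12
Max machine load = 12
Job totals:
  Job 1: 19
  Job 2: 7
Max job total = 19
Lower bound = max(12, 19) = 19

19


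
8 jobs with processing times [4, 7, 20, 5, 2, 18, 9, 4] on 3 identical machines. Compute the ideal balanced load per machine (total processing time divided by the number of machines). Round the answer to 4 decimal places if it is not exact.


Total processing time = 4 + 7 + 20 + 5 + 2 + 18 + 9 + 4 = 69
Number of machines = 3
Ideal balanced load = 69 / 3 = 23.0

23.0


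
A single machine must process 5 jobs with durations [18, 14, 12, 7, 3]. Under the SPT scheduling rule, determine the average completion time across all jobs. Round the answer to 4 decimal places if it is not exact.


Sort jobs by processing time (SPT order): [3, 7, 12, 14, 18]
Compute completion times sequentially:
  Job 1: processing = 3, completes at 3
  Job 2: processing = 7, completes at 10
  Job 3: processing = 12, completes at 22
  Job 4: processing = 14, completes at 36
  Job 5: processing = 18, completes at 54
Sum of completion times = 125
Average completion time = 125/5 = 25.0

25.0


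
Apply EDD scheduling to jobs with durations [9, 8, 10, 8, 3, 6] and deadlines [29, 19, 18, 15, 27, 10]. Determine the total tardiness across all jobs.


Sort by due date (EDD order): [(6, 10), (8, 15), (10, 18), (8, 19), (3, 27), (9, 29)]
Compute completion times and tardiness:
  Job 1: p=6, d=10, C=6, tardiness=max(0,6-10)=0
  Job 2: p=8, d=15, C=14, tardiness=max(0,14-15)=0
  Job 3: p=10, d=18, C=24, tardiness=max(0,24-18)=6
  Job 4: p=8, d=19, C=32, tardiness=max(0,32-19)=13
  Job 5: p=3, d=27, C=35, tardiness=max(0,35-27)=8
  Job 6: p=9, d=29, C=44, tardiness=max(0,44-29)=15
Total tardiness = 42

42


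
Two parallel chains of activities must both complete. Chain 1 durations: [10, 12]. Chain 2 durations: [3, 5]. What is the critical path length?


Path A total = 10 + 12 = 22
Path B total = 3 + 5 = 8
Critical path = longest path = max(22, 8) = 22

22


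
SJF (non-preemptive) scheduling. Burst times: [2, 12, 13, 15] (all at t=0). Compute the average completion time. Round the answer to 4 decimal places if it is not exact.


SJF order (ascending): [2, 12, 13, 15]
Completion times:
  Job 1: burst=2, C=2
  Job 2: burst=12, C=14
  Job 3: burst=13, C=27
  Job 4: burst=15, C=42
Average completion = 85/4 = 21.25

21.25


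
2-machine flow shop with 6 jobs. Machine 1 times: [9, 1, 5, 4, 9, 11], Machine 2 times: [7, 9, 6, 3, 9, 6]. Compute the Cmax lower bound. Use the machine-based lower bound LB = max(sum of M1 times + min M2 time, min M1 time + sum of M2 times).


LB1 = sum(M1 times) + min(M2 times) = 39 + 3 = 42
LB2 = min(M1 times) + sum(M2 times) = 1 + 40 = 41
Lower bound = max(LB1, LB2) = max(42, 41) = 42

42


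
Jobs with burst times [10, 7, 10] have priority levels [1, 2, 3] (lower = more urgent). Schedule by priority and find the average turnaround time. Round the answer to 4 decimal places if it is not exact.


Sort by priority (ascending = highest first):
Order: [(1, 10), (2, 7), (3, 10)]
Completion times:
  Priority 1, burst=10, C=10
  Priority 2, burst=7, C=17
  Priority 3, burst=10, C=27
Average turnaround = 54/3 = 18.0

18.0


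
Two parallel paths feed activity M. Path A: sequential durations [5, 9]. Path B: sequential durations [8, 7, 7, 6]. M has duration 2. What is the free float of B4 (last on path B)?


ES(B4) = sum of predecessors on chain B = 22
EF(B4) = ES + duration = 22 + 6 = 28
Successor of B4 is M. ES(M) = max(sum(A), sum(B)) = max(14, 28) = 28
Free float = ES(successor) - EF(current) = 28 - 28 = 0

0


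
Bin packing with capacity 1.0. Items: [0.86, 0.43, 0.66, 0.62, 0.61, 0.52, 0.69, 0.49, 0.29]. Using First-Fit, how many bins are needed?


Place items sequentially using First-Fit:
  Item 0.86 -> new Bin 1
  Item 0.43 -> new Bin 2
  Item 0.66 -> new Bin 3
  Item 0.62 -> new Bin 4
  Item 0.61 -> new Bin 5
  Item 0.52 -> Bin 2 (now 0.95)
  Item 0.69 -> new Bin 6
  Item 0.49 -> new Bin 7
  Item 0.29 -> Bin 3 (now 0.95)
Total bins used = 7

7


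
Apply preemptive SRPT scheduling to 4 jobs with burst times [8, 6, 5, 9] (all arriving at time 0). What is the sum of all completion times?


Since all jobs arrive at t=0, SRPT equals SPT ordering.
SPT order: [5, 6, 8, 9]
Completion times:
  Job 1: p=5, C=5
  Job 2: p=6, C=11
  Job 3: p=8, C=19
  Job 4: p=9, C=28
Total completion time = 5 + 11 + 19 + 28 = 63

63


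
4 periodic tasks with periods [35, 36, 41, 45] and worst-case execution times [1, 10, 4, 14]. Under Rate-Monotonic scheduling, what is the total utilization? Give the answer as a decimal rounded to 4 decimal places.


Compute individual utilizations (exact fractions):
  Task 1: C/T = 1/35 (approx. 0.0286)
  Task 2: C/T = 10/36 = 5/18 (approx. 0.2778)
  Task 3: C/T = 4/41 (approx. 0.0976)
  Task 4: C/T = 14/45 (approx. 0.3111)
Total utilization U = 1/35 + 5/18 + 4/41 + 14/45 = 18469/25830
Rounded to 4 decimal places: U = 0.7150
RM (Liu & Layland) bound for 4 tasks = 0.756828; compare with U = 18469/25830 (approx. 0.715021)
U <= bound, so schedulable by RM sufficient condition.

0.7150


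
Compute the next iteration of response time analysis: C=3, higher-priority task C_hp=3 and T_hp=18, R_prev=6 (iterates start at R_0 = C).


R_next = C + ceil(R_prev / T_hp) * C_hp
ceil(6 / 18) = ceil(0.3333) = 1
Interference = 1 * 3 = 3
R_next = 3 + 3 = 6
R_next = R_prev, so the iteration has converged (response time = 6).

6


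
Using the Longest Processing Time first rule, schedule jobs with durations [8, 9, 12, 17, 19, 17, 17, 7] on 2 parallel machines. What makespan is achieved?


Sort jobs in decreasing order (LPT): [19, 17, 17, 17, 12, 9, 8, 7]
Assign each job to the least loaded machine:
  Machine 1: jobs [19, 17, 9, 8], load = 53
  Machine 2: jobs [17, 17, 12, 7], load = 53
Makespan = max load = 53

53


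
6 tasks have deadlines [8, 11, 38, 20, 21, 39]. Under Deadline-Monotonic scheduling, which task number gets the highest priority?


Sort tasks by relative deadline (ascending):
  Task 1: deadline = 8
  Task 2: deadline = 11
  Task 4: deadline = 20
  Task 5: deadline = 21
  Task 3: deadline = 38
  Task 6: deadline = 39
Priority order (highest first): [1, 2, 4, 5, 3, 6]
Highest priority task = 1

1


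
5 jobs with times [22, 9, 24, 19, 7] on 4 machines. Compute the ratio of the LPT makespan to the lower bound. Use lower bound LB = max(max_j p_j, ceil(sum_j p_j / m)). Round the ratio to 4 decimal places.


LPT order: [24, 22, 19, 9, 7]
Machine loads after assignment: [24, 22, 19, 16]
LPT makespan = 24
Lower bound = max(max_job, ceil(total/4)) = max(24, 21) = 24
Ratio = 24 / 24 = 1.0

1.0


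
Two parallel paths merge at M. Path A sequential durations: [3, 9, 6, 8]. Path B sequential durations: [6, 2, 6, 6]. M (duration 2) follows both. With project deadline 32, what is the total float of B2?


Forward pass: ES(B2) = sum of predecessors on chain B = 6
EF = ES + duration = 6 + 2 = 8
Backward pass: LF(M) = deadline = 32; LS(M) = 32 - 2 = 30
LF(B2) = LS(M) - sum(successors on chain B) = 30 - 12 = 18
LS = LF - duration = 18 - 2 = 16
Total float = LS - ES = 16 - 6 = 10

10


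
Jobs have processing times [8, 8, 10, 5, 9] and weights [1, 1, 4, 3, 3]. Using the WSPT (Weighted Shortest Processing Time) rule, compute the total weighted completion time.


Compute p/w ratios and sort ascending (WSPT): [(5, 3), (10, 4), (9, 3), (8, 1), (8, 1)]
Compute weighted completion times:
  Job (p=5,w=3): C=5, w*C=3*5=15
  Job (p=10,w=4): C=15, w*C=4*15=60
  Job (p=9,w=3): C=24, w*C=3*24=72
  Job (p=8,w=1): C=32, w*C=1*32=32
  Job (p=8,w=1): C=40, w*C=1*40=40
Total weighted completion time = 219

219


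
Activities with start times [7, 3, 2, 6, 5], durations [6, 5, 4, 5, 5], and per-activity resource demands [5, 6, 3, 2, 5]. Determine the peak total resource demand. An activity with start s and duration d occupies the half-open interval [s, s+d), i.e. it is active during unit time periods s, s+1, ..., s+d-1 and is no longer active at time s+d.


Each activity i is active on [start_i, start_i + duration_i).
Compute total resource usage per time slot:
  t=0: active resources = [], total = 0
  t=1: active resources = [], total = 0
  t=2: active resources = [3], total = 3
  t=3: active resources = [6, 3], total = 9
  t=4: active resources = [6, 3], total = 9
  t=5: active resources = [6, 3, 5], total = 14
  t=6: active resources = [6, 2, 5], total = 13
  t=7: active resources = [5, 6, 2, 5], total = 18
  t=8: active resources = [5, 2, 5], total = 12
  t=9: active resources = [5, 2, 5], total = 12
  t=10: active resources = [5, 2], total = 7
  t=11: active resources = [5], total = 5
  t=12: active resources = [5], total = 5
Peak resource demand = 18

18


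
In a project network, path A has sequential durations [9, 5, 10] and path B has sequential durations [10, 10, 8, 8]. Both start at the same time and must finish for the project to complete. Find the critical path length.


Path A total = 9 + 5 + 10 = 24
Path B total = 10 + 10 + 8 + 8 = 36
Critical path = longest path = max(24, 36) = 36

36


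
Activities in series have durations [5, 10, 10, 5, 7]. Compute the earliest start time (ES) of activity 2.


Activity 2 starts after activities 1 through 1 complete.
Predecessor durations: [5]
ES = 5 = 5

5


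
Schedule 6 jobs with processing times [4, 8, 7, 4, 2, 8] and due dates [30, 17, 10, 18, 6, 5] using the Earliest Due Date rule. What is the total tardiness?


Sort by due date (EDD order): [(8, 5), (2, 6), (7, 10), (8, 17), (4, 18), (4, 30)]
Compute completion times and tardiness:
  Job 1: p=8, d=5, C=8, tardiness=max(0,8-5)=3
  Job 2: p=2, d=6, C=10, tardiness=max(0,10-6)=4
  Job 3: p=7, d=10, C=17, tardiness=max(0,17-10)=7
  Job 4: p=8, d=17, C=25, tardiness=max(0,25-17)=8
  Job 5: p=4, d=18, C=29, tardiness=max(0,29-18)=11
  Job 6: p=4, d=30, C=33, tardiness=max(0,33-30)=3
Total tardiness = 36

36


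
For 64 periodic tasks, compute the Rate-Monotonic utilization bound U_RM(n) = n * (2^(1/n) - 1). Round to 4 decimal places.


Compute 2^(1/64) = 1.0108892861
Subtract 1: 1.0108892861 - 1 = 0.0108892861
Multiply by n: 64 * 0.0108892861 = 0.6969143104
Round to 4 dp: 0.6969

0.6969


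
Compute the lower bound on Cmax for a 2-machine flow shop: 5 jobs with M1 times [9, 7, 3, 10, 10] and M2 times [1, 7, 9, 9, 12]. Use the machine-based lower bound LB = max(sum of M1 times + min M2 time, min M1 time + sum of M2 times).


LB1 = sum(M1 times) + min(M2 times) = 39 + 1 = 40
LB2 = min(M1 times) + sum(M2 times) = 3 + 38 = 41
Lower bound = max(LB1, LB2) = max(40, 41) = 41

41


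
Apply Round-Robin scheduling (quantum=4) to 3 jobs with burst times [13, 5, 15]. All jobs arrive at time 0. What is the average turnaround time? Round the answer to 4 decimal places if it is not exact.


Time quantum = 4
Execution trace:
  J1 runs 4 units, time = 4
  J2 runs 4 units, time = 8
  J3 runs 4 units, time = 12
  J1 runs 4 units, time = 16
  J2 runs 1 units, time = 17
  J3 runs 4 units, time = 21
  J1 runs 4 units, time = 25
  J3 runs 4 units, time = 29
  J1 runs 1 units, time = 30
  J3 runs 3 units, time = 33
Finish times: [30, 17, 33]
Average turnaround = 80/3 = 26.6667

26.6667


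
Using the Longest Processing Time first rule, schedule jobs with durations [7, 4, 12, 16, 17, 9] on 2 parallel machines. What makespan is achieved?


Sort jobs in decreasing order (LPT): [17, 16, 12, 9, 7, 4]
Assign each job to the least loaded machine:
  Machine 1: jobs [17, 9, 7], load = 33
  Machine 2: jobs [16, 12, 4], load = 32
Makespan = max load = 33

33


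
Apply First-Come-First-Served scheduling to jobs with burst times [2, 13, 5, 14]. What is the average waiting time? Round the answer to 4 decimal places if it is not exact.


FCFS order (as given): [2, 13, 5, 14]
Waiting times:
  Job 1: wait = 0
  Job 2: wait = 2
  Job 3: wait = 15
  Job 4: wait = 20
Sum of waiting times = 37
Average waiting time = 37/4 = 9.25

9.25


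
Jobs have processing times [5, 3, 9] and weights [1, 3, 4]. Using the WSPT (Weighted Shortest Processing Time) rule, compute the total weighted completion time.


Compute p/w ratios and sort ascending (WSPT): [(3, 3), (9, 4), (5, 1)]
Compute weighted completion times:
  Job (p=3,w=3): C=3, w*C=3*3=9
  Job (p=9,w=4): C=12, w*C=4*12=48
  Job (p=5,w=1): C=17, w*C=1*17=17
Total weighted completion time = 74

74


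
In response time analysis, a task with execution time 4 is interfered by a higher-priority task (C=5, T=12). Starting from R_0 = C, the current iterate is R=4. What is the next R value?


R_next = C + ceil(R_prev / T_hp) * C_hp
ceil(4 / 12) = ceil(0.3333) = 1
Interference = 1 * 5 = 5
R_next = 4 + 5 = 9

9


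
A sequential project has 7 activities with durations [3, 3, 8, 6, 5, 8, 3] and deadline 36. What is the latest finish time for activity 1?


LF(activity 1) = deadline - sum of successor durations
Successors: activities 2 through 7 with durations [3, 8, 6, 5, 8, 3]
Sum of successor durations = 33
LF = 36 - 33 = 3

3


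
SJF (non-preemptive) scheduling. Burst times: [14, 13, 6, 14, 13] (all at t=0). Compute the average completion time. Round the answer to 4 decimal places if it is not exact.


SJF order (ascending): [6, 13, 13, 14, 14]
Completion times:
  Job 1: burst=6, C=6
  Job 2: burst=13, C=19
  Job 3: burst=13, C=32
  Job 4: burst=14, C=46
  Job 5: burst=14, C=60
Average completion = 163/5 = 32.6

32.6


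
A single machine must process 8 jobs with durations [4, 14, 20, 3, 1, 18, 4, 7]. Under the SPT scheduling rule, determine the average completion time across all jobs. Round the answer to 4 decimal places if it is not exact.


Sort jobs by processing time (SPT order): [1, 3, 4, 4, 7, 14, 18, 20]
Compute completion times sequentially:
  Job 1: processing = 1, completes at 1
  Job 2: processing = 3, completes at 4
  Job 3: processing = 4, completes at 8
  Job 4: processing = 4, completes at 12
  Job 5: processing = 7, completes at 19
  Job 6: processing = 14, completes at 33
  Job 7: processing = 18, completes at 51
  Job 8: processing = 20, completes at 71
Sum of completion times = 199
Average completion time = 199/8 = 24.875

24.875


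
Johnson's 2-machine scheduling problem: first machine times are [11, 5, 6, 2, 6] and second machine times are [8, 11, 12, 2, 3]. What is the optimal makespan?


Apply Johnson's rule:
  Group 1 (a <= b): [(4, 2, 2), (2, 5, 11), (3, 6, 12)]
  Group 2 (a > b): [(1, 11, 8), (5, 6, 3)]
Optimal job order: [4, 2, 3, 1, 5]
Schedule:
  Job 4: M1 done at 2, M2 done at 4
  Job 2: M1 done at 7, M2 done at 18
  Job 3: M1 done at 13, M2 done at 30
  Job 1: M1 done at 24, M2 done at 38
  Job 5: M1 done at 30, M2 done at 41
Makespan = 41

41


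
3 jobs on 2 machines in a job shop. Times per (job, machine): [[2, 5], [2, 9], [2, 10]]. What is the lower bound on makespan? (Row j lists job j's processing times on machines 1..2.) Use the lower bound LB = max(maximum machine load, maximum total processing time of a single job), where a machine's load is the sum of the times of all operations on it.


Machine loads:
  Machine 1: 2 + 2 + 2 = 6
  Machine 2: 5 + 9 + 10 = 24
Max machine load = 24
Job totals:
  Job 1: 7
  Job 2: 11
  Job 3: 12
Max job total = 12
Lower bound = max(24, 12) = 24

24


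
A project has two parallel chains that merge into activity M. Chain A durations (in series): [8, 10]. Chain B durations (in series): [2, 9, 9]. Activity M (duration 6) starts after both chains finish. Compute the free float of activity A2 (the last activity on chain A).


ES(A2) = sum of predecessors on chain A = 8
EF(A2) = ES + duration = 8 + 10 = 18
Successor of A2 is M. ES(M) = max(sum(A), sum(B)) = max(18, 20) = 20
Free float = ES(successor) - EF(current) = 20 - 18 = 2

2


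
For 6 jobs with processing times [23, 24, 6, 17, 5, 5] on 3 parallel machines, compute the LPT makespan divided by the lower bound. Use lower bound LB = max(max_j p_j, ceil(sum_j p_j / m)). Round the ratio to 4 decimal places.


LPT order: [24, 23, 17, 6, 5, 5]
Machine loads after assignment: [24, 28, 28]
LPT makespan = 28
Lower bound = max(max_job, ceil(total/3)) = max(24, 27) = 27
Ratio = 28 / 27 = 1.037

1.037


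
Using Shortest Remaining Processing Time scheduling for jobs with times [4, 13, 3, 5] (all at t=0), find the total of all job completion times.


Since all jobs arrive at t=0, SRPT equals SPT ordering.
SPT order: [3, 4, 5, 13]
Completion times:
  Job 1: p=3, C=3
  Job 2: p=4, C=7
  Job 3: p=5, C=12
  Job 4: p=13, C=25
Total completion time = 3 + 7 + 12 + 25 = 47

47


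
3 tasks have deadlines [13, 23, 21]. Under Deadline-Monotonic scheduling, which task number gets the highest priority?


Sort tasks by relative deadline (ascending):
  Task 1: deadline = 13
  Task 3: deadline = 21
  Task 2: deadline = 23
Priority order (highest first): [1, 3, 2]
Highest priority task = 1

1


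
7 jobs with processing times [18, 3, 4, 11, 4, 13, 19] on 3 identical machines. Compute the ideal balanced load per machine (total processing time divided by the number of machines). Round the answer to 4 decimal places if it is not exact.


Total processing time = 18 + 3 + 4 + 11 + 4 + 13 + 19 = 72
Number of machines = 3
Ideal balanced load = 72 / 3 = 24.0

24.0


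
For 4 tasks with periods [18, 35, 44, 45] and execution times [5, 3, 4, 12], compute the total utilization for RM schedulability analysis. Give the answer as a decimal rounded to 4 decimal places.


Compute individual utilizations (exact fractions):
  Task 1: C/T = 5/18 (approx. 0.2778)
  Task 2: C/T = 3/35 (approx. 0.0857)
  Task 3: C/T = 4/44 = 1/11 (approx. 0.0909)
  Task 4: C/T = 12/45 = 4/15 (approx. 0.2667)
Total utilization U = 5/18 + 3/35 + 1/11 + 4/15 = 4997/6930
Rounded to 4 decimal places: U = 0.7211
RM (Liu & Layland) bound for 4 tasks = 0.756828; compare with U = 4997/6930 (approx. 0.721068)
U <= bound, so schedulable by RM sufficient condition.

0.7211


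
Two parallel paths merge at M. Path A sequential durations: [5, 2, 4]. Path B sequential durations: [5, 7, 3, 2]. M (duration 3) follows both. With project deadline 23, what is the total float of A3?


Forward pass: ES(A3) = sum of predecessors on chain A = 7
EF = ES + duration = 7 + 4 = 11
Backward pass: LF(M) = deadline = 23; LS(M) = 23 - 3 = 20
LF(A3) = LS(M) - sum(successors on chain A) = 20 - 0 = 20
LS = LF - duration = 20 - 4 = 16
Total float = LS - ES = 16 - 7 = 9

9


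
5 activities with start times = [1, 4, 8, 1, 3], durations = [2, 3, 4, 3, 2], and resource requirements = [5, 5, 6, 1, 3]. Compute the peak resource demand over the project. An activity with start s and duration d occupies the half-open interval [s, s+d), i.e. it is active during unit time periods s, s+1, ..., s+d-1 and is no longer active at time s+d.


Each activity i is active on [start_i, start_i + duration_i).
Compute total resource usage per time slot:
  t=0: active resources = [], total = 0
  t=1: active resources = [5, 1], total = 6
  t=2: active resources = [5, 1], total = 6
  t=3: active resources = [1, 3], total = 4
  t=4: active resources = [5, 3], total = 8
  t=5: active resources = [5], total = 5
  t=6: active resources = [5], total = 5
  t=7: active resources = [], total = 0
  t=8: active resources = [6], total = 6
  t=9: active resources = [6], total = 6
  t=10: active resources = [6], total = 6
  t=11: active resources = [6], total = 6
Peak resource demand = 8

8


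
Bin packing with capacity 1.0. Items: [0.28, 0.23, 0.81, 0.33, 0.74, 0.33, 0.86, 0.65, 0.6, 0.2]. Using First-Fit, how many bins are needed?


Place items sequentially using First-Fit:
  Item 0.28 -> new Bin 1
  Item 0.23 -> Bin 1 (now 0.51)
  Item 0.81 -> new Bin 2
  Item 0.33 -> Bin 1 (now 0.84)
  Item 0.74 -> new Bin 3
  Item 0.33 -> new Bin 4
  Item 0.86 -> new Bin 5
  Item 0.65 -> Bin 4 (now 0.98)
  Item 0.6 -> new Bin 6
  Item 0.2 -> Bin 3 (now 0.94)
Total bins used = 6

6


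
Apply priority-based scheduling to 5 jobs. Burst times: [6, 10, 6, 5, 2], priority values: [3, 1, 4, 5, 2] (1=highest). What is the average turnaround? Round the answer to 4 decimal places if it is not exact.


Sort by priority (ascending = highest first):
Order: [(1, 10), (2, 2), (3, 6), (4, 6), (5, 5)]
Completion times:
  Priority 1, burst=10, C=10
  Priority 2, burst=2, C=12
  Priority 3, burst=6, C=18
  Priority 4, burst=6, C=24
  Priority 5, burst=5, C=29
Average turnaround = 93/5 = 18.6

18.6


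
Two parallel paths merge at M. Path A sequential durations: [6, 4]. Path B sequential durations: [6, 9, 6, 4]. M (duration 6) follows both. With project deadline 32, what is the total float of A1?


Forward pass: ES(A1) = sum of predecessors on chain A = 0
EF = ES + duration = 0 + 6 = 6
Backward pass: LF(M) = deadline = 32; LS(M) = 32 - 6 = 26
LF(A1) = LS(M) - sum(successors on chain A) = 26 - 4 = 22
LS = LF - duration = 22 - 6 = 16
Total float = LS - ES = 16 - 0 = 16

16


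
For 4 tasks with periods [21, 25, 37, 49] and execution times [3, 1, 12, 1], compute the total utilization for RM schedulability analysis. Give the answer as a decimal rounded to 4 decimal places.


Compute individual utilizations (exact fractions):
  Task 1: C/T = 3/21 = 1/7 (approx. 0.1429)
  Task 2: C/T = 1/25 (approx. 0.04)
  Task 3: C/T = 12/37 (approx. 0.3243)
  Task 4: C/T = 1/49 (approx. 0.0204)
Total utilization U = 1/7 + 1/25 + 12/37 + 1/49 = 23913/45325
Rounded to 4 decimal places: U = 0.5276
RM (Liu & Layland) bound for 4 tasks = 0.756828; compare with U = 23913/45325 (approx. 0.527590)
U <= bound, so schedulable by RM sufficient condition.

0.5276


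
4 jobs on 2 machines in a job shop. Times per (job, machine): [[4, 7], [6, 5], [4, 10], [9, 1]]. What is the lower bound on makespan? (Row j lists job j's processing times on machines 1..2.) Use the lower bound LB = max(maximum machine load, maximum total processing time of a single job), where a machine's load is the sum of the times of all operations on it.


Machine loads:
  Machine 1: 4 + 6 + 4 + 9 = 23
  Machine 2: 7 + 5 + 10 + 1 = 23
Max machine load = 23
Job totals:
  Job 1: 11
  Job 2: 11
  Job 3: 14
  Job 4: 10
Max job total = 14
Lower bound = max(23, 14) = 23

23


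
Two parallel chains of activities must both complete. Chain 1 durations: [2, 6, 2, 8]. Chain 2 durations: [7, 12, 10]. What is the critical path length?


Path A total = 2 + 6 + 2 + 8 = 18
Path B total = 7 + 12 + 10 = 29
Critical path = longest path = max(18, 29) = 29

29


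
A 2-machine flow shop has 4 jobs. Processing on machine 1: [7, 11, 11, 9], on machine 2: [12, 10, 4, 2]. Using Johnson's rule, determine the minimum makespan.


Apply Johnson's rule:
  Group 1 (a <= b): [(1, 7, 12)]
  Group 2 (a > b): [(2, 11, 10), (3, 11, 4), (4, 9, 2)]
Optimal job order: [1, 2, 3, 4]
Schedule:
  Job 1: M1 done at 7, M2 done at 19
  Job 2: M1 done at 18, M2 done at 29
  Job 3: M1 done at 29, M2 done at 33
  Job 4: M1 done at 38, M2 done at 40
Makespan = 40

40


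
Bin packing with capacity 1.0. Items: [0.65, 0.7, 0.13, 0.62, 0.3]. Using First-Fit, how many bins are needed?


Place items sequentially using First-Fit:
  Item 0.65 -> new Bin 1
  Item 0.7 -> new Bin 2
  Item 0.13 -> Bin 1 (now 0.78)
  Item 0.62 -> new Bin 3
  Item 0.3 -> Bin 2 (now 1.0)
Total bins used = 3

3


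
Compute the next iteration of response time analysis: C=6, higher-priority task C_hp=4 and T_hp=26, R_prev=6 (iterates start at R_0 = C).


R_next = C + ceil(R_prev / T_hp) * C_hp
ceil(6 / 26) = ceil(0.2308) = 1
Interference = 1 * 4 = 4
R_next = 6 + 4 = 10

10


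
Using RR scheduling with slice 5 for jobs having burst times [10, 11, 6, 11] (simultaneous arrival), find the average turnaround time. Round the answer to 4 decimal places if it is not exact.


Time quantum = 5
Execution trace:
  J1 runs 5 units, time = 5
  J2 runs 5 units, time = 10
  J3 runs 5 units, time = 15
  J4 runs 5 units, time = 20
  J1 runs 5 units, time = 25
  J2 runs 5 units, time = 30
  J3 runs 1 units, time = 31
  J4 runs 5 units, time = 36
  J2 runs 1 units, time = 37
  J4 runs 1 units, time = 38
Finish times: [25, 37, 31, 38]
Average turnaround = 131/4 = 32.75

32.75


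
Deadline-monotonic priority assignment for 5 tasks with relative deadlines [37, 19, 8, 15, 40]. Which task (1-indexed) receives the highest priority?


Sort tasks by relative deadline (ascending):
  Task 3: deadline = 8
  Task 4: deadline = 15
  Task 2: deadline = 19
  Task 1: deadline = 37
  Task 5: deadline = 40
Priority order (highest first): [3, 4, 2, 1, 5]
Highest priority task = 3

3


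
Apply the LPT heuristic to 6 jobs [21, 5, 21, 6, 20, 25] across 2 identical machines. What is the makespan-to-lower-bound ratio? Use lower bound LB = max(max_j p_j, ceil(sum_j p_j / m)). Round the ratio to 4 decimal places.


LPT order: [25, 21, 21, 20, 6, 5]
Machine loads after assignment: [50, 48]
LPT makespan = 50
Lower bound = max(max_job, ceil(total/2)) = max(25, 49) = 49
Ratio = 50 / 49 = 1.0204

1.0204


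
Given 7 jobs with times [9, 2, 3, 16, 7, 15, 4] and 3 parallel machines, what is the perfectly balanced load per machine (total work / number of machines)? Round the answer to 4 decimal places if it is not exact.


Total processing time = 9 + 2 + 3 + 16 + 7 + 15 + 4 = 56
Number of machines = 3
Ideal balanced load = 56 / 3 = 18.6667

18.6667


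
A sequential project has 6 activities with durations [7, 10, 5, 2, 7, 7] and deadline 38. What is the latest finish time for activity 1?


LF(activity 1) = deadline - sum of successor durations
Successors: activities 2 through 6 with durations [10, 5, 2, 7, 7]
Sum of successor durations = 31
LF = 38 - 31 = 7

7


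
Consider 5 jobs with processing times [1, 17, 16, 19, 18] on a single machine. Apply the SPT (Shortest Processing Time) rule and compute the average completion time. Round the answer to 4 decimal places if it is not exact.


Sort jobs by processing time (SPT order): [1, 16, 17, 18, 19]
Compute completion times sequentially:
  Job 1: processing = 1, completes at 1
  Job 2: processing = 16, completes at 17
  Job 3: processing = 17, completes at 34
  Job 4: processing = 18, completes at 52
  Job 5: processing = 19, completes at 71
Sum of completion times = 175
Average completion time = 175/5 = 35.0

35.0


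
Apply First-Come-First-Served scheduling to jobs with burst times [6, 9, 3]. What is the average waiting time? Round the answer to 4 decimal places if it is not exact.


FCFS order (as given): [6, 9, 3]
Waiting times:
  Job 1: wait = 0
  Job 2: wait = 6
  Job 3: wait = 15
Sum of waiting times = 21
Average waiting time = 21/3 = 7.0

7.0


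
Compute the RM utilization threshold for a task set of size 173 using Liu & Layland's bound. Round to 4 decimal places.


Compute 2^(1/173) = 1.0040146684
Subtract 1: 1.0040146684 - 1 = 0.0040146684
Multiply by n: 173 * 0.0040146684 = 0.6945376332
Round to 4 dp: 0.6945

0.6945


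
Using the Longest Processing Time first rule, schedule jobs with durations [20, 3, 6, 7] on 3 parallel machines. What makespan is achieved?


Sort jobs in decreasing order (LPT): [20, 7, 6, 3]
Assign each job to the least loaded machine:
  Machine 1: jobs [20], load = 20
  Machine 2: jobs [7], load = 7
  Machine 3: jobs [6, 3], load = 9
Makespan = max load = 20

20


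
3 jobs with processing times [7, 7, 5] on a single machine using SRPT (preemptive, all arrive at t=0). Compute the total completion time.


Since all jobs arrive at t=0, SRPT equals SPT ordering.
SPT order: [5, 7, 7]
Completion times:
  Job 1: p=5, C=5
  Job 2: p=7, C=12
  Job 3: p=7, C=19
Total completion time = 5 + 12 + 19 = 36

36


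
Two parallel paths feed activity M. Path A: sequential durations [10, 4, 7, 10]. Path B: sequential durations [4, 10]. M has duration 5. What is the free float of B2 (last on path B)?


ES(B2) = sum of predecessors on chain B = 4
EF(B2) = ES + duration = 4 + 10 = 14
Successor of B2 is M. ES(M) = max(sum(A), sum(B)) = max(31, 14) = 31
Free float = ES(successor) - EF(current) = 31 - 14 = 17

17


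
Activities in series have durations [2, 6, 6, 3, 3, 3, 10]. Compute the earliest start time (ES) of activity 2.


Activity 2 starts after activities 1 through 1 complete.
Predecessor durations: [2]
ES = 2 = 2

2


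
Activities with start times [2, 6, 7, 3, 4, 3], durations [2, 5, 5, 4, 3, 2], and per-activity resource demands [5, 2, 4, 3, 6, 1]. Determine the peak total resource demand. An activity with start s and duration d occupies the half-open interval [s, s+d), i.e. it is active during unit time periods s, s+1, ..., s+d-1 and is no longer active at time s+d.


Each activity i is active on [start_i, start_i + duration_i).
Compute total resource usage per time slot:
  t=0: active resources = [], total = 0
  t=1: active resources = [], total = 0
  t=2: active resources = [5], total = 5
  t=3: active resources = [5, 3, 1], total = 9
  t=4: active resources = [3, 6, 1], total = 10
  t=5: active resources = [3, 6], total = 9
  t=6: active resources = [2, 3, 6], total = 11
  t=7: active resources = [2, 4], total = 6
  t=8: active resources = [2, 4], total = 6
  t=9: active resources = [2, 4], total = 6
  t=10: active resources = [2, 4], total = 6
  t=11: active resources = [4], total = 4
Peak resource demand = 11

11


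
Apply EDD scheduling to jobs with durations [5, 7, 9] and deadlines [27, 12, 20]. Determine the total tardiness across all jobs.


Sort by due date (EDD order): [(7, 12), (9, 20), (5, 27)]
Compute completion times and tardiness:
  Job 1: p=7, d=12, C=7, tardiness=max(0,7-12)=0
  Job 2: p=9, d=20, C=16, tardiness=max(0,16-20)=0
  Job 3: p=5, d=27, C=21, tardiness=max(0,21-27)=0
Total tardiness = 0

0


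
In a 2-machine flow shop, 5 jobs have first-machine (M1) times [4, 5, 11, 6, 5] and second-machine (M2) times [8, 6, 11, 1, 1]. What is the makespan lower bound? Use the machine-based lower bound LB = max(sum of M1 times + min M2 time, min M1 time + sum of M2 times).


LB1 = sum(M1 times) + min(M2 times) = 31 + 1 = 32
LB2 = min(M1 times) + sum(M2 times) = 4 + 27 = 31
Lower bound = max(LB1, LB2) = max(32, 31) = 32

32


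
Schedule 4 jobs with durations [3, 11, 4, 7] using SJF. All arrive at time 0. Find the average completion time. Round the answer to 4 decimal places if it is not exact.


SJF order (ascending): [3, 4, 7, 11]
Completion times:
  Job 1: burst=3, C=3
  Job 2: burst=4, C=7
  Job 3: burst=7, C=14
  Job 4: burst=11, C=25
Average completion = 49/4 = 12.25

12.25


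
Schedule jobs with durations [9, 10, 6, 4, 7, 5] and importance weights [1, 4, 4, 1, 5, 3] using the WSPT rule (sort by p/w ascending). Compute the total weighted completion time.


Compute p/w ratios and sort ascending (WSPT): [(7, 5), (6, 4), (5, 3), (10, 4), (4, 1), (9, 1)]
Compute weighted completion times:
  Job (p=7,w=5): C=7, w*C=5*7=35
  Job (p=6,w=4): C=13, w*C=4*13=52
  Job (p=5,w=3): C=18, w*C=3*18=54
  Job (p=10,w=4): C=28, w*C=4*28=112
  Job (p=4,w=1): C=32, w*C=1*32=32
  Job (p=9,w=1): C=41, w*C=1*41=41
Total weighted completion time = 326

326


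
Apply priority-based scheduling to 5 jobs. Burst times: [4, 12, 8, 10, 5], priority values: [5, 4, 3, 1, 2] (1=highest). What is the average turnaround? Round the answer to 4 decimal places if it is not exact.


Sort by priority (ascending = highest first):
Order: [(1, 10), (2, 5), (3, 8), (4, 12), (5, 4)]
Completion times:
  Priority 1, burst=10, C=10
  Priority 2, burst=5, C=15
  Priority 3, burst=8, C=23
  Priority 4, burst=12, C=35
  Priority 5, burst=4, C=39
Average turnaround = 122/5 = 24.4

24.4


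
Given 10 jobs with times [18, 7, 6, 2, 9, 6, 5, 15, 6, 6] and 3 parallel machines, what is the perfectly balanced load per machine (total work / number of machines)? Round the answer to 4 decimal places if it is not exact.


Total processing time = 18 + 7 + 6 + 2 + 9 + 6 + 5 + 15 + 6 + 6 = 80
Number of machines = 3
Ideal balanced load = 80 / 3 = 26.6667

26.6667


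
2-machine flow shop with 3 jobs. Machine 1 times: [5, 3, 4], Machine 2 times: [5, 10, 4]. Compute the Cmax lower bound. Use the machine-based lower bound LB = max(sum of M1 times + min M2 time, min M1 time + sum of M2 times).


LB1 = sum(M1 times) + min(M2 times) = 12 + 4 = 16
LB2 = min(M1 times) + sum(M2 times) = 3 + 19 = 22
Lower bound = max(LB1, LB2) = max(16, 22) = 22

22


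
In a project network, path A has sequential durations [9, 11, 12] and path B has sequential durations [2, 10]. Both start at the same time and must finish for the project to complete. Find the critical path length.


Path A total = 9 + 11 + 12 = 32
Path B total = 2 + 10 = 12
Critical path = longest path = max(32, 12) = 32

32


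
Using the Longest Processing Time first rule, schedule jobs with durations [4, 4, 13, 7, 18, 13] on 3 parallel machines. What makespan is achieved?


Sort jobs in decreasing order (LPT): [18, 13, 13, 7, 4, 4]
Assign each job to the least loaded machine:
  Machine 1: jobs [18], load = 18
  Machine 2: jobs [13, 7], load = 20
  Machine 3: jobs [13, 4, 4], load = 21
Makespan = max load = 21

21


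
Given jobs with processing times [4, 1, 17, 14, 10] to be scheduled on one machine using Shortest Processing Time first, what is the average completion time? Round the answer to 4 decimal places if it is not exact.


Sort jobs by processing time (SPT order): [1, 4, 10, 14, 17]
Compute completion times sequentially:
  Job 1: processing = 1, completes at 1
  Job 2: processing = 4, completes at 5
  Job 3: processing = 10, completes at 15
  Job 4: processing = 14, completes at 29
  Job 5: processing = 17, completes at 46
Sum of completion times = 96
Average completion time = 96/5 = 19.2

19.2


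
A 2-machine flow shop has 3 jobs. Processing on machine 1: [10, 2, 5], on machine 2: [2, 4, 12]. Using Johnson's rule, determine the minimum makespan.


Apply Johnson's rule:
  Group 1 (a <= b): [(2, 2, 4), (3, 5, 12)]
  Group 2 (a > b): [(1, 10, 2)]
Optimal job order: [2, 3, 1]
Schedule:
  Job 2: M1 done at 2, M2 done at 6
  Job 3: M1 done at 7, M2 done at 19
  Job 1: M1 done at 17, M2 done at 21
Makespan = 21

21


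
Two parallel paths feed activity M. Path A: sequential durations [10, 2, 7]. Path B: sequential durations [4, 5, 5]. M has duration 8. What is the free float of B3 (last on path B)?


ES(B3) = sum of predecessors on chain B = 9
EF(B3) = ES + duration = 9 + 5 = 14
Successor of B3 is M. ES(M) = max(sum(A), sum(B)) = max(19, 14) = 19
Free float = ES(successor) - EF(current) = 19 - 14 = 5

5


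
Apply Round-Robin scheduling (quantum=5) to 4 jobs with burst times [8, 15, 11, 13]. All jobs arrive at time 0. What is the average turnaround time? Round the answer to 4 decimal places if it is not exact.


Time quantum = 5
Execution trace:
  J1 runs 5 units, time = 5
  J2 runs 5 units, time = 10
  J3 runs 5 units, time = 15
  J4 runs 5 units, time = 20
  J1 runs 3 units, time = 23
  J2 runs 5 units, time = 28
  J3 runs 5 units, time = 33
  J4 runs 5 units, time = 38
  J2 runs 5 units, time = 43
  J3 runs 1 units, time = 44
  J4 runs 3 units, time = 47
Finish times: [23, 43, 44, 47]
Average turnaround = 157/4 = 39.25

39.25


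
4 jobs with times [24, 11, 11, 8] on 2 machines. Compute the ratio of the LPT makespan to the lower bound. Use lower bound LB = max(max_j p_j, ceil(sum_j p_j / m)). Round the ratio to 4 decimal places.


LPT order: [24, 11, 11, 8]
Machine loads after assignment: [24, 30]
LPT makespan = 30
Lower bound = max(max_job, ceil(total/2)) = max(24, 27) = 27
Ratio = 30 / 27 = 1.1111

1.1111


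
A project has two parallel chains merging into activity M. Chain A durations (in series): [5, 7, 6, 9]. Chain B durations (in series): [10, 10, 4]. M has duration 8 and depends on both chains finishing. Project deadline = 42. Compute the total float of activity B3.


Forward pass: ES(B3) = sum of predecessors on chain B = 20
EF = ES + duration = 20 + 4 = 24
Backward pass: LF(M) = deadline = 42; LS(M) = 42 - 8 = 34
LF(B3) = LS(M) - sum(successors on chain B) = 34 - 0 = 34
LS = LF - duration = 34 - 4 = 30
Total float = LS - ES = 30 - 20 = 10

10


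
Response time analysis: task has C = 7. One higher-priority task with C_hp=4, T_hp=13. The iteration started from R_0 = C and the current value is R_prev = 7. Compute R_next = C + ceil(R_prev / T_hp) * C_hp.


R_next = C + ceil(R_prev / T_hp) * C_hp
ceil(7 / 13) = ceil(0.5385) = 1
Interference = 1 * 4 = 4
R_next = 7 + 4 = 11

11


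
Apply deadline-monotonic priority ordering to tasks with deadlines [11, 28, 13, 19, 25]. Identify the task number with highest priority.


Sort tasks by relative deadline (ascending):
  Task 1: deadline = 11
  Task 3: deadline = 13
  Task 4: deadline = 19
  Task 5: deadline = 25
  Task 2: deadline = 28
Priority order (highest first): [1, 3, 4, 5, 2]
Highest priority task = 1

1


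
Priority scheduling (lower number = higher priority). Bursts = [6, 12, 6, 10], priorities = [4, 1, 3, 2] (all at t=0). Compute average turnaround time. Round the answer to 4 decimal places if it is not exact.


Sort by priority (ascending = highest first):
Order: [(1, 12), (2, 10), (3, 6), (4, 6)]
Completion times:
  Priority 1, burst=12, C=12
  Priority 2, burst=10, C=22
  Priority 3, burst=6, C=28
  Priority 4, burst=6, C=34
Average turnaround = 96/4 = 24.0

24.0


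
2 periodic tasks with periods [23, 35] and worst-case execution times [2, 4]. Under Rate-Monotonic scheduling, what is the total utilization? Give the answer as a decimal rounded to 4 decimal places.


Compute individual utilizations (exact fractions):
  Task 1: C/T = 2/23 (approx. 0.087)
  Task 2: C/T = 4/35 (approx. 0.1143)
Total utilization U = 2/23 + 4/35 = 162/805
Rounded to 4 decimal places: U = 0.2012
RM (Liu & Layland) bound for 2 tasks = 0.828427; compare with U = 162/805 (approx. 0.201242)
U <= bound, so schedulable by RM sufficient condition.

0.2012
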